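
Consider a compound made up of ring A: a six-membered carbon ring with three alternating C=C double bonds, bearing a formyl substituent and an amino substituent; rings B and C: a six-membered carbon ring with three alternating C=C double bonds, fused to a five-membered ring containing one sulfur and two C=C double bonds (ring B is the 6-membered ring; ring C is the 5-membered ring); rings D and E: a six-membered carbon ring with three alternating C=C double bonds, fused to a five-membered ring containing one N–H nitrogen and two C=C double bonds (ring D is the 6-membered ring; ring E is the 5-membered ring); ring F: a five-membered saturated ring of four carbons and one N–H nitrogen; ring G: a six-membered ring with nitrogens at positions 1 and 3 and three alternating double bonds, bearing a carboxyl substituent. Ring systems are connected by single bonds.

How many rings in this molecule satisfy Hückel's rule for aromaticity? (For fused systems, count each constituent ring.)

Ring A is planar and fully conjugated; 3 ring double bonds give 6 π electrons. That satisfies 4n+2 with n=1, so ring A is aromatic (benzene).
Rings B and C form a fused bicyclic system (with one sulfur) with 9 sp² atoms and 10 π electrons from ring double bonds plus a heteroatom lone pair. 10 = 4(2)+2, so the system is aromatic and both rings count as aromatic (benzothiophene).
Rings D and E form a fused bicyclic system (with one N–H) with 9 sp² atoms and 10 π electrons from ring double bonds plus a heteroatom lone pair. 10 = 4(2)+2, so the system is aromatic and both rings count as aromatic (indole).
Ring F has only sp³ atoms, so it is not fully conjugated — not aromatic (pyrrolidine).
Ring G is planar and fully conjugated; 3 ring double bonds give 6 π electrons. That satisfies 4n+2 with n=1, so ring G is aromatic (pyrimidine).
Aromatic: A, B, C, D, E, G. Total: 6.

6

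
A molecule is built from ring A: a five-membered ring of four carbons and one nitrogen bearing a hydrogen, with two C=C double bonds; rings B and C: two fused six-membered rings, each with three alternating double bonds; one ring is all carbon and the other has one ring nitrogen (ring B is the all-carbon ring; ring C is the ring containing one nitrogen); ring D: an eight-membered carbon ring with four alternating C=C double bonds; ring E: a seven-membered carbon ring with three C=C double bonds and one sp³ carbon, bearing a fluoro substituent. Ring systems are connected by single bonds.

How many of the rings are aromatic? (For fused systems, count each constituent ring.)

3

Ring A is planar and fully conjugated; 2 ring double bonds (4 π electrons) plus a heteroatom lone pair (2) give 6 π electrons. That satisfies 4n+2 with n=1, so ring A is aromatic (pyrrole).
Rings B and C form a fused bicyclic system (with one nitrogen) with 10 sp² atoms and 10 π electrons from ring double bonds. 10 = 4(2)+2, so the system is aromatic and both rings count as aromatic (quinoline).
Ring D has only sp² ring atoms; a planar conformation would have a fully conjugated π system of 8 electrons. But 8 = 4(2), which is 4n not 4n+2, so ring D is not aromatic (cyclooctatetraene) — cyclooctatetraene distorts into a non-planar tub to avoid antiaromaticity.
Ring E has one sp³ carbon, so it is not fully conjugated — not aromatic (cycloheptatriene).
Aromatic: A, B, C. Total: 3.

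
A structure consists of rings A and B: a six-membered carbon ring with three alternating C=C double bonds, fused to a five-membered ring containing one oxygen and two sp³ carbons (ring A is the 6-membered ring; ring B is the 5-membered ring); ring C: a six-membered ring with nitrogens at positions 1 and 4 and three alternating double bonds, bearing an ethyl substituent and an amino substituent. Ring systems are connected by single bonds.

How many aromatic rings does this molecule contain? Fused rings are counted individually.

Ring A is fully conjugated (every ring atom contributes a p orbital); 3 ring double bonds give 6 π electrons. That satisfies 4n+2 with n=1, so ring A is aromatic (benzene ring).
Ring B has two sp³ carbons, so it is not fully conjugated — not aromatic (oxolane ring).
Ring C is fully conjugated (every ring atom contributes a p orbital); 3 ring double bonds give 6 π electrons. Since 6 = 4n+2 (n=1), ring C is aromatic (pyrazine).
Aromatic: A, C. Total: 2.

2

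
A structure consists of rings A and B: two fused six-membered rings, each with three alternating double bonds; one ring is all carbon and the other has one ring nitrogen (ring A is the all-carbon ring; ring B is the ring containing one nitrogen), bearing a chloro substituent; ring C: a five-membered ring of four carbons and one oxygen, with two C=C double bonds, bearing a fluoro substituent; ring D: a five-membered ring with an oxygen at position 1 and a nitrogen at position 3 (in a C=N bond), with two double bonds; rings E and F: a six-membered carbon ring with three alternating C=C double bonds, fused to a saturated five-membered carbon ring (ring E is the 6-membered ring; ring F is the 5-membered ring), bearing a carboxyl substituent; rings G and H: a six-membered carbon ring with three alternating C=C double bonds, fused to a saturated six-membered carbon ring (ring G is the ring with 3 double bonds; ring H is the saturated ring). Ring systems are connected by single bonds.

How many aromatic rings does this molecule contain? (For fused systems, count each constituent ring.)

6

Rings A and B form a fused bicyclic system (with one nitrogen) with 10 sp² atoms and 10 π electrons from ring double bonds. 10 = 4(2)+2, so the system is aromatic and both rings count as aromatic (quinoline).
Ring C is planar and fully conjugated; 2 ring double bonds (4 π electrons) plus a heteroatom lone pair (2) give 6 π electrons. Since 6 = 4n+2 (n=1), ring C is aromatic (furan).
Ring D has a continuous p-orbital overlap around the ring; 2 ring double bonds (4 π electrons) plus a heteroatom lone pair (2) give 6 π electrons. That satisfies 4n+2 with n=1, so ring D is aromatic (oxazole).
Ring E is planar and fully conjugated; 3 ring double bonds give 6 π electrons. That satisfies 4n+2 with n=1, so ring E is aromatic (benzene ring).
Ring F has three sp³ carbons, so it is not fully conjugated — not aromatic (cyclopentane ring).
Ring G is fully conjugated (every ring atom contributes a p orbital); 3 ring double bonds give 6 π electrons. That satisfies 4n+2 with n=1, so ring G is aromatic (benzene ring).
Ring H has four sp³ carbons, so it is not fully conjugated — not aromatic (cyclohexane ring).
Aromatic: A, B, C, D, E, G. Total: 6.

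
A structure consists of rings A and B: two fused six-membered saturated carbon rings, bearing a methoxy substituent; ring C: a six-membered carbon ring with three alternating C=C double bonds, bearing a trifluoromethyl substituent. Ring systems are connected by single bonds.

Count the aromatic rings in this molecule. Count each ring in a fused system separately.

Ring A has only sp³ atoms, so it is not fully conjugated — not aromatic (cyclohexane ring).
Ring B has only sp³ atoms, so it is not fully conjugated — not aromatic (cyclohexane ring).
Ring C has a continuous p-orbital overlap around the ring; 3 ring double bonds give 6 π electrons. Since 6 = 4n+2 (n=1), ring C is aromatic (benzene).
Aromatic: C. Total: 1.

1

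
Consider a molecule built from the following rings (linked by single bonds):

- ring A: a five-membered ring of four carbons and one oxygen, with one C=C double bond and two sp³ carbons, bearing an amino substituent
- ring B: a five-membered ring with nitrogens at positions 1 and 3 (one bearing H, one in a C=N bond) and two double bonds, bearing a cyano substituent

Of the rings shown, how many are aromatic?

1

Ring A has two sp³ carbons, so it is not fully conjugated — not aromatic (2,3-dihydrofuran).
Ring B is fully conjugated (every ring atom contributes a p orbital); 2 ring double bonds (4 π electrons) plus a heteroatom lone pair (2) give 6 π electrons. 6 = 4(1)+2, so ring B is aromatic (imidazole).
Aromatic: B. Total: 1.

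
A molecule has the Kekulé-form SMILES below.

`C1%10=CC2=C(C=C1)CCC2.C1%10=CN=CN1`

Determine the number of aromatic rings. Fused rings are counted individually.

The SMILES encodes a six-membered carbon ring with three alternating C=C double bonds, fused to a saturated five-membered carbon ring; a five-membered ring with nitrogens at positions 1 and 3 (one bearing H, one in a C=N bond) and two double bonds.
The 6-membered ring is fully conjugated (every ring atom contributes a p orbital); 3 ring double bonds give 6 π electrons. Since 6 = 4n+2 (n=1), it is aromatic (benzene ring).
The 5-membered ring has three sp³ carbons, so it is not fully conjugated — not aromatic (cyclopentane ring).
The 5-membered ring with two nitrogens (one N–H, one =N–) has a continuous p-orbital overlap around the ring; 2 ring double bonds (4 π electrons) plus a heteroatom lone pair (2) give 6 π electrons. 6 = 4(1)+2, so it is aromatic (imidazole).
2 of the 3 rings are aromatic. Total: 2.

2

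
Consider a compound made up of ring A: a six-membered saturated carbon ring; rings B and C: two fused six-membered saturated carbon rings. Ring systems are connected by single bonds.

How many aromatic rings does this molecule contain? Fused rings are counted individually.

Ring A has only sp³ atoms, so it is not fully conjugated — not aromatic (cyclohexane).
Ring B has only sp³ atoms, so it is not fully conjugated — not aromatic (cyclohexane ring).
Ring C has only sp³ atoms, so it is not fully conjugated — not aromatic (cyclohexane ring).
No ring is aromatic. Total: 0.

0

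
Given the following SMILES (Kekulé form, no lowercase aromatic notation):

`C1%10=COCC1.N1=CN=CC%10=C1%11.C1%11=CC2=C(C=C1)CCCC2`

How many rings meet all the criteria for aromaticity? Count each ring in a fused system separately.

The SMILES encodes a five-membered ring of four carbons and one oxygen, with one C=C double bond and two sp³ carbons; a six-membered ring with nitrogens at positions 1 and 3 and three alternating double bonds; a six-membered carbon ring with three alternating C=C double bonds, fused to a saturated six-membered carbon ring.
The 5-membered ring with one oxygen has two sp³ carbons, so it is not fully conjugated — not aromatic (2,3-dihydrofuran).
The 6-membered ring with two nitrogens (1,3) is planar and fully conjugated; 3 ring double bonds give 6 π electrons. That satisfies 4n+2 with n=1, so it is aromatic (pyrimidine).
The 6-membered ring is fully conjugated (every ring atom contributes a p orbital); 3 ring double bonds give 6 π electrons. Since 6 = 4n+2 (n=1), it is aromatic (benzene ring).
The second 6-membered ring has four sp³ carbons, so it is not fully conjugated — not aromatic (cyclohexane ring).
2 of the 4 rings are aromatic. Total: 2.

2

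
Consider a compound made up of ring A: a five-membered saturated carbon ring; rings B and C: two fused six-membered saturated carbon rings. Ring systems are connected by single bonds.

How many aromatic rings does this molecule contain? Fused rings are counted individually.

0

Ring A has only sp³ atoms, so it is not fully conjugated — not aromatic (cyclopentane).
Ring B has only sp³ atoms, so it is not fully conjugated — not aromatic (cyclohexane ring).
Ring C has only sp³ atoms, so it is not fully conjugated — not aromatic (cyclohexane ring).
No ring is aromatic. Total: 0.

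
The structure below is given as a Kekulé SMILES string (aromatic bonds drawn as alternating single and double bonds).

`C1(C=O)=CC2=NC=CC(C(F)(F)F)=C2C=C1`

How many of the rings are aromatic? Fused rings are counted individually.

The SMILES encodes two fused six-membered rings, each with three alternating double bonds; one ring is all carbon and the other has one ring nitrogen.
The fused 6/6-membered bicyclic (with one nitrogen) is a single π system with 10 sp² atoms and 10 π electrons from ring double bonds. 10 = 4(2)+2, so the system is aromatic and both rings count as aromatic (quinoline).
2 of the 2 rings are aromatic. Total: 2.

2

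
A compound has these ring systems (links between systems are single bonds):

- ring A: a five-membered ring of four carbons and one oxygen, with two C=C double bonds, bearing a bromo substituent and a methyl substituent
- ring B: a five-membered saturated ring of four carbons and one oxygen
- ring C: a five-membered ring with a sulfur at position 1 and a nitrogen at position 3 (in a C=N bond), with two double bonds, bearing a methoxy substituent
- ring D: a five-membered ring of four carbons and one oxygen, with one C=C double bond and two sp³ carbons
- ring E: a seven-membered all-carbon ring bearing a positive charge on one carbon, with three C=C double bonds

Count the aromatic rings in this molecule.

3

Ring A is planar and fully conjugated; 2 ring double bonds (4 π electrons) plus a heteroatom lone pair (2) give 6 π electrons. Since 6 = 4n+2 (n=1), ring A is aromatic (furan).
Ring B has only sp³ atoms, so it is not fully conjugated — not aromatic (tetrahydrofuran).
Ring C is fully conjugated (every ring atom contributes a p orbital); 2 ring double bonds (4 π electrons) plus a heteroatom lone pair (2) give 6 π electrons. 6 = 4(1)+2, so ring C is aromatic (thiazole).
Ring D has two sp³ carbons, so it is not fully conjugated — not aromatic (2,3-dihydrofuran).
Ring E has a continuous p-orbital overlap around the ring; 3 ring double bonds (6 π electrons) plus the carbocation's empty p orbital (0, but keeps the ring conjugated) give 6 π electrons. That satisfies 4n+2 with n=1, so ring E is aromatic (tropylium cation).
Aromatic: A, C, E. Total: 3.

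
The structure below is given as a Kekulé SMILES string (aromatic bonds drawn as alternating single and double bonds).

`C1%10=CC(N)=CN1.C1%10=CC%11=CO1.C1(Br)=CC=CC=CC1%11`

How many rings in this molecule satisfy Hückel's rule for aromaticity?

2

The SMILES encodes a five-membered ring of four carbons and one nitrogen bearing a hydrogen, with two C=C double bonds; a five-membered ring of four carbons and one oxygen, with two C=C double bonds; a seven-membered carbon ring with three C=C double bonds and one sp³ carbon.
The 5-membered ring with one N–H has a continuous p-orbital overlap around the ring; 2 ring double bonds (4 π electrons) plus a heteroatom lone pair (2) give 6 π electrons. 6 = 4(1)+2, so it is aromatic (pyrrole).
The 5-membered ring with one oxygen is planar and fully conjugated; 2 ring double bonds (4 π electrons) plus a heteroatom lone pair (2) give 6 π electrons. 6 = 4(1)+2, so it is aromatic (furan).
The 7-membered ring has one sp³ carbon, so it is not fully conjugated — not aromatic (cycloheptatriene).
2 of the 3 rings are aromatic. Total: 2.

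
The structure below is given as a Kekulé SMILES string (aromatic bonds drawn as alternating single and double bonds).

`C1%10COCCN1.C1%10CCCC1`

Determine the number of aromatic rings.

The SMILES encodes a six-membered saturated ring with an oxygen and an N–H nitrogen at positions 1 and 4; a five-membered saturated carbon ring.
The 6-membered ring with one oxygen and one N–H (1,4) has only sp³ atoms, so it is not fully conjugated — not aromatic (morpholine).
The 5-membered ring has only sp³ atoms, so it is not fully conjugated — not aromatic (cyclopentane).
None of the rings are aromatic. Total: 0.

0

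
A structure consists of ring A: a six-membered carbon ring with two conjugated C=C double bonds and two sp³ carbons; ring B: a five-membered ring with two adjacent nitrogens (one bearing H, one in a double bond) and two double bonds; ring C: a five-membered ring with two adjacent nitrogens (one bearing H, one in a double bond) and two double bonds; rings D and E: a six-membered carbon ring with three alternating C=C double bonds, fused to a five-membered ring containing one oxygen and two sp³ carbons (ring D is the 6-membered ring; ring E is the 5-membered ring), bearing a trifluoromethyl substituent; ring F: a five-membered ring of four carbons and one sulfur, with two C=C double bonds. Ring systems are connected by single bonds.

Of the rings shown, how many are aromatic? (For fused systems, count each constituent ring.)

Ring A has two sp³ carbons, so it is not fully conjugated — not aromatic (1,3-cyclohexadiene).
Ring B is planar and fully conjugated; 2 ring double bonds (4 π electrons) plus a heteroatom lone pair (2) give 6 π electrons. 6 = 4(1)+2, so ring B is aromatic (pyrazole).
Ring C is fully conjugated (every ring atom contributes a p orbital); 2 ring double bonds (4 π electrons) plus a heteroatom lone pair (2) give 6 π electrons. That satisfies 4n+2 with n=1, so ring C is aromatic (pyrazole).
Ring D is fully conjugated (every ring atom contributes a p orbital); 3 ring double bonds give 6 π electrons. 6 = 4(1)+2, so ring D is aromatic (benzene ring).
Ring E has two sp³ carbons, so it is not fully conjugated — not aromatic (oxolane ring).
Ring F is planar and fully conjugated; 2 ring double bonds (4 π electrons) plus a heteroatom lone pair (2) give 6 π electrons. 6 = 4(1)+2, so ring F is aromatic (thiophene).
Aromatic: B, C, D, F. Total: 4.

4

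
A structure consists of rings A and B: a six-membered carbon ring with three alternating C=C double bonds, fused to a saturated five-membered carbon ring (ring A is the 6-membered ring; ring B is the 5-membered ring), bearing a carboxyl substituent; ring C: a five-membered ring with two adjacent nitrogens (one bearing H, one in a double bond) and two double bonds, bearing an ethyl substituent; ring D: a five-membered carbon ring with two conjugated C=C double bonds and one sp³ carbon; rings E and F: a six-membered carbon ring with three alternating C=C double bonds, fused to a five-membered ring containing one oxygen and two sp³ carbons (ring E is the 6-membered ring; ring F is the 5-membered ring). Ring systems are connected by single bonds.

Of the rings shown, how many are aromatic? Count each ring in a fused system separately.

Ring A is planar and fully conjugated; 3 ring double bonds give 6 π electrons. That satisfies 4n+2 with n=1, so ring A is aromatic (benzene ring).
Ring B has three sp³ carbons, so it is not fully conjugated — not aromatic (cyclopentane ring).
Ring C is fully conjugated (every ring atom contributes a p orbital); 2 ring double bonds (4 π electrons) plus a heteroatom lone pair (2) give 6 π electrons. 6 = 4(1)+2, so ring C is aromatic (pyrazole).
Ring D has one sp³ carbon, so it is not fully conjugated — not aromatic (cyclopentadiene).
Ring E is planar and fully conjugated; 3 ring double bonds give 6 π electrons. 6 = 4(1)+2, so ring E is aromatic (benzene ring).
Ring F has two sp³ carbons, so it is not fully conjugated — not aromatic (oxolane ring).
Aromatic: A, C, E. Total: 3.

3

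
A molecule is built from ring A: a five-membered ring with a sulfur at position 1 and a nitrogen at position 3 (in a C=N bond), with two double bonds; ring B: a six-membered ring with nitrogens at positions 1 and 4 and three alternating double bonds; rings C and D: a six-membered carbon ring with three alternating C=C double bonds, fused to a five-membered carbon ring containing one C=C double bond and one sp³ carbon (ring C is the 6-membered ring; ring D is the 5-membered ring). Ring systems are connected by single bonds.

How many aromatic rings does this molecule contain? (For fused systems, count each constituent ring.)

Ring A is fully conjugated (every ring atom contributes a p orbital); 2 ring double bonds (4 π electrons) plus a heteroatom lone pair (2) give 6 π electrons. 6 = 4(1)+2, so ring A is aromatic (thiazole).
Ring B has a continuous p-orbital overlap around the ring; 3 ring double bonds give 6 π electrons. That satisfies 4n+2 with n=1, so ring B is aromatic (pyrazine).
Ring C has a continuous p-orbital overlap around the ring; 3 ring double bonds give 6 π electrons. Since 6 = 4n+2 (n=1), ring C is aromatic (benzene ring).
Ring D has one sp³ carbon, so it is not fully conjugated — not aromatic (cyclopentene ring).
Aromatic: A, B, C. Total: 3.

3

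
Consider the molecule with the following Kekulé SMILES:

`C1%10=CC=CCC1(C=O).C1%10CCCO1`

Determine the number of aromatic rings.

0

The SMILES encodes a six-membered carbon ring with two conjugated C=C double bonds and two sp³ carbons; a five-membered saturated ring of four carbons and one oxygen.
The 6-membered ring has two sp³ carbons, so it is not fully conjugated — not aromatic (1,3-cyclohexadiene).
The 5-membered ring with one oxygen has only sp³ atoms, so it is not fully conjugated — not aromatic (tetrahydrofuran).
None of the rings are aromatic. Total: 0.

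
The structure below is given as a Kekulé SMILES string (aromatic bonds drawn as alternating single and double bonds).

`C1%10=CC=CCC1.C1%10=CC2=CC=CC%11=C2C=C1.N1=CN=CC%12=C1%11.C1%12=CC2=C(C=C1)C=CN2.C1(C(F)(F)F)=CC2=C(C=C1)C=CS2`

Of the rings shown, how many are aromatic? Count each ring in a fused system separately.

7

The SMILES encodes a six-membered carbon ring with two conjugated C=C double bonds and two sp³ carbons; two fused six-membered carbon rings, each with three alternating C=C double bonds; a six-membered ring with nitrogens at positions 1 and 3 and three alternating double bonds; a six-membered carbon ring with three alternating C=C double bonds, fused to a five-membered ring containing one N–H nitrogen and two C=C double bonds; a six-membered carbon ring with three alternating C=C double bonds, fused to a five-membered ring containing one sulfur and two C=C double bonds.
The 6-membered ring has two sp³ carbons, so it is not fully conjugated — not aromatic (1,3-cyclohexadiene).
The fused 6/6-membered bicyclic is a single π system with 10 sp² atoms and 10 π electrons from ring double bonds. 10 = 4(2)+2, so the system is aromatic and both rings count as aromatic (naphthalene).
The 6-membered ring with two nitrogens (1,3) is planar and fully conjugated; 3 ring double bonds give 6 π electrons. 6 = 4(1)+2, so it is aromatic (pyrimidine).
The fused 6/5-membered bicyclic (with one N–H) is a single π system with 9 sp² atoms and 10 π electrons from ring double bonds plus a heteroatom lone pair. 10 = 4(2)+2, so the system is aromatic and both rings count as aromatic (indole).
The fused 6/5-membered bicyclic (with one sulfur) is a single π system with 9 sp² atoms and 10 π electrons from ring double bonds plus a heteroatom lone pair. 10 = 4(2)+2, so the system is aromatic and both rings count as aromatic (benzothiophene).
7 of the 8 rings are aromatic. Total: 7.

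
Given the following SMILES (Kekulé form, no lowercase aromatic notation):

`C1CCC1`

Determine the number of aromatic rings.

The SMILES encodes a four-membered saturated carbon ring.
The 4-membered ring has only sp³ atoms, so it is not fully conjugated — not aromatic (cyclobutane).

0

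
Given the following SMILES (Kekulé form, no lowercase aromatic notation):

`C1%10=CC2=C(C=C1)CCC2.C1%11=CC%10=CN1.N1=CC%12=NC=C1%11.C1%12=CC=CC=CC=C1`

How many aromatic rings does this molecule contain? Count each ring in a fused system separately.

3

The SMILES encodes a six-membered carbon ring with three alternating C=C double bonds, fused to a saturated five-membered carbon ring; a five-membered ring of four carbons and one nitrogen bearing a hydrogen, with two C=C double bonds; a six-membered ring with nitrogens at positions 1 and 4 and three alternating double bonds; an eight-membered carbon ring with four alternating C=C double bonds.
The 6-membered ring is planar and fully conjugated; 3 ring double bonds give 6 π electrons. That satisfies 4n+2 with n=1, so it is aromatic (benzene ring).
The 5-membered ring has three sp³ carbons, so it is not fully conjugated — not aromatic (cyclopentane ring).
The 5-membered ring with one N–H has a continuous p-orbital overlap around the ring; 2 ring double bonds (4 π electrons) plus a heteroatom lone pair (2) give 6 π electrons. That satisfies 4n+2 with n=1, so it is aromatic (pyrrole).
The 6-membered ring with two nitrogens (1,4) has a continuous p-orbital overlap around the ring; 3 ring double bonds give 6 π electrons. 6 = 4(1)+2, so it is aromatic (pyrazine).
The 8-membered ring has only sp² ring atoms; a planar conformation would have a fully conjugated π system of 8 electrons. But 8 = 4(2), which is 4n not 4n+2, so it is not aromatic (cyclooctatetraene) — cyclooctatetraene distorts into a non-planar tub to avoid antiaromaticity.
3 of the 5 rings are aromatic. Total: 3.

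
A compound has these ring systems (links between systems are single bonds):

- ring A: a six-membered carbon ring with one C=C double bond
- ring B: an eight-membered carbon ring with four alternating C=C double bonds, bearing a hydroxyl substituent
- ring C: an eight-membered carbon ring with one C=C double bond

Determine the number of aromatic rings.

Ring A has four sp³ carbons, so it is not fully conjugated — not aromatic (cyclohexene).
Ring B has only sp² ring atoms; a planar conformation would have a fully conjugated π system of 8 electrons. But 8 = 4(2), which is 4n not 4n+2, so ring B is not aromatic (cyclooctatetraene) — cyclooctatetraene distorts into a non-planar tub to avoid antiaromaticity.
Ring C has six sp³ carbons, so it is not fully conjugated — not aromatic (cyclooctene).
No ring is aromatic. Total: 0.

0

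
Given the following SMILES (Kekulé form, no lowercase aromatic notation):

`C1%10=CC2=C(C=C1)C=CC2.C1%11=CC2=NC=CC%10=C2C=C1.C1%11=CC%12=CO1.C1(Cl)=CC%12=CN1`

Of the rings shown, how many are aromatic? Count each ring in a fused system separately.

The SMILES encodes a six-membered carbon ring with three alternating C=C double bonds, fused to a five-membered carbon ring containing one C=C double bond and one sp³ carbon; two fused six-membered rings, each with three alternating double bonds; one ring is all carbon and the other has one ring nitrogen; a five-membered ring of four carbons and one oxygen, with two C=C double bonds; a five-membered ring of four carbons and one nitrogen bearing a hydrogen, with two C=C double bonds.
The 6-membered ring is planar and fully conjugated; 3 ring double bonds give 6 π electrons. That satisfies 4n+2 with n=1, so it is aromatic (benzene ring).
The 5-membered ring has one sp³ carbon, so it is not fully conjugated — not aromatic (cyclopentene ring).
The fused 6/6-membered bicyclic (with one nitrogen) is a single π system with 10 sp² atoms and 10 π electrons from ring double bonds. 10 = 4(2)+2, so the system is aromatic and both rings count as aromatic (quinoline).
The 5-membered ring with one oxygen has a continuous p-orbital overlap around the ring; 2 ring double bonds (4 π electrons) plus a heteroatom lone pair (2) give 6 π electrons. That satisfies 4n+2 with n=1, so it is aromatic (furan).
The 5-membered ring with one N–H is planar and fully conjugated; 2 ring double bonds (4 π electrons) plus a heteroatom lone pair (2) give 6 π electrons. 6 = 4(1)+2, so it is aromatic (pyrrole).
5 of the 6 rings are aromatic. Total: 5.

5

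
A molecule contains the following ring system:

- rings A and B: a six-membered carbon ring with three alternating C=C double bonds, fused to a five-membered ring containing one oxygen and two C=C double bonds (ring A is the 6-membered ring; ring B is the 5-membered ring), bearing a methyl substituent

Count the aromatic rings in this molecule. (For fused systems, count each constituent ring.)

Rings A and B form a fused bicyclic system (with one oxygen) with 9 sp² atoms and 10 π electrons from ring double bonds plus a heteroatom lone pair. 10 = 4(2)+2, so the system is aromatic and both rings count as aromatic (benzofuran).
Aromatic: A, B. Total: 2.

2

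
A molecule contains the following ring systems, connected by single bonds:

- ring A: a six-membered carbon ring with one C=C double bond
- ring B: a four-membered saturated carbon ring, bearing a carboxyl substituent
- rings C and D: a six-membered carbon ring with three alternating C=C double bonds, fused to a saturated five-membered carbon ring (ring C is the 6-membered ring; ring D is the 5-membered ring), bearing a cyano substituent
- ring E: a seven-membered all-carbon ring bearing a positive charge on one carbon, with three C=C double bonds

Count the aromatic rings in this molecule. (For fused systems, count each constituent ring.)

Ring A has four sp³ carbons, so it is not fully conjugated — not aromatic (cyclohexene).
Ring B has only sp³ atoms, so it is not fully conjugated — not aromatic (cyclobutane).
Ring C has a continuous p-orbital overlap around the ring; 3 ring double bonds give 6 π electrons. That satisfies 4n+2 with n=1, so ring C is aromatic (benzene ring).
Ring D has three sp³ carbons, so it is not fully conjugated — not aromatic (cyclopentane ring).
Ring E has a continuous p-orbital overlap around the ring; 3 ring double bonds (6 π electrons) plus the carbocation's empty p orbital (0, but keeps the ring conjugated) give 6 π electrons. Since 6 = 4n+2 (n=1), ring E is aromatic (tropylium cation).
Aromatic: C, E. Total: 2.

2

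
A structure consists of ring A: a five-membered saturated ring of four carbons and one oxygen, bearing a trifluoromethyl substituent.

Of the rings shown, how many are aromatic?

0

Ring A has only sp³ atoms, so it is not fully conjugated — not aromatic (tetrahydrofuran).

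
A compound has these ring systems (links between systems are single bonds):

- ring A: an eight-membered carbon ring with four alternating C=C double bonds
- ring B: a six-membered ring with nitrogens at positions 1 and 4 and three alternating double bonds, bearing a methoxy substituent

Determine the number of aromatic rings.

Ring A has only sp² ring atoms; a planar conformation would have a fully conjugated π system of 8 electrons. But 8 = 4(2), which is 4n not 4n+2, so ring A is not aromatic (cyclooctatetraene) — cyclooctatetraene distorts into a non-planar tub to avoid antiaromaticity.
Ring B has a continuous p-orbital overlap around the ring; 3 ring double bonds give 6 π electrons. That satisfies 4n+2 with n=1, so ring B is aromatic (pyrazine).
Aromatic: B. Total: 1.

1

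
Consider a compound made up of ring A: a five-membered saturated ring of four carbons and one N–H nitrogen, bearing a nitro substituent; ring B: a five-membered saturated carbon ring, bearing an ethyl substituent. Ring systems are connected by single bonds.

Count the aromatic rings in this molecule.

Ring A has only sp³ atoms, so it is not fully conjugated — not aromatic (pyrrolidine).
Ring B has only sp³ atoms, so it is not fully conjugated — not aromatic (cyclopentane).
No ring is aromatic. Total: 0.

0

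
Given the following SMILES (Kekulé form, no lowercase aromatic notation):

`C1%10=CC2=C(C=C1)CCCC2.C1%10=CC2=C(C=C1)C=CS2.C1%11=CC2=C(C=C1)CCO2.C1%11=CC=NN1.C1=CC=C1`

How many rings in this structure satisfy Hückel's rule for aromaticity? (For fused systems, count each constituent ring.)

The SMILES encodes a six-membered carbon ring with three alternating C=C double bonds, fused to a saturated six-membered carbon ring; a six-membered carbon ring with three alternating C=C double bonds, fused to a five-membered ring containing one sulfur and two C=C double bonds; a six-membered carbon ring with three alternating C=C double bonds, fused to a five-membered ring containing one oxygen and two sp³ carbons; a five-membered ring with two adjacent nitrogens (one bearing H, one in a double bond) and two double bonds; a four-membered carbon ring with two alternating C=C double bonds.
The 6-membered ring is fully conjugated (every ring atom contributes a p orbital); 3 ring double bonds give 6 π electrons. 6 = 4(1)+2, so it is aromatic (benzene ring).
The second 6-membered ring has four sp³ carbons, so it is not fully conjugated — not aromatic (cyclohexane ring).
The fused 6/5-membered bicyclic (with one sulfur) is a single π system with 9 sp² atoms and 10 π electrons from ring double bonds plus a heteroatom lone pair. 10 = 4(2)+2, so the system is aromatic and both rings count as aromatic (benzothiophene).
The third 6-membered ring is fully conjugated (every ring atom contributes a p orbital); 3 ring double bonds give 6 π electrons. 6 = 4(1)+2, so it is aromatic (benzene ring).
The 5-membered ring with one oxygen has two sp³ carbons, so it is not fully conjugated — not aromatic (oxolane ring).
The 5-membered ring with two adjacent nitrogens (one N–H, one =N–) is planar and fully conjugated; 2 ring double bonds (4 π electrons) plus a heteroatom lone pair (2) give 6 π electrons. Since 6 = 4n+2 (n=1), it is aromatic (pyrazole).
The 4-membered ring has only sp² ring atoms; a planar conformation would have a fully conjugated π system of 4 electrons. But 4 = 4(1), which is 4n not 4n+2, so it is not aromatic (cyclobutadiene) — cyclobutadiene is antiaromatic and distorts to a rectangle.
5 of the 8 rings are aromatic. Total: 5.

5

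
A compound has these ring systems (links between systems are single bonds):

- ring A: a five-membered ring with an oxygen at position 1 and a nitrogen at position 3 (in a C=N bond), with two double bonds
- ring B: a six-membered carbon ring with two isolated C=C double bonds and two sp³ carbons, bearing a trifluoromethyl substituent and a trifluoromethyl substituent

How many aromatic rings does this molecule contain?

Ring A is planar and fully conjugated; 2 ring double bonds (4 π electrons) plus a heteroatom lone pair (2) give 6 π electrons. Since 6 = 4n+2 (n=1), ring A is aromatic (oxazole).
Ring B has two sp³ carbons, so it is not fully conjugated — not aromatic (1,4-cyclohexadiene).
Aromatic: A. Total: 1.

1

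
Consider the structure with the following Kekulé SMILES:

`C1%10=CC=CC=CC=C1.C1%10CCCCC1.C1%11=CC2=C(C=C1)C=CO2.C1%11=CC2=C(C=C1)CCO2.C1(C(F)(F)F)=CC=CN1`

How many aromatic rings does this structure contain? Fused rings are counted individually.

4

The SMILES encodes an eight-membered carbon ring with four alternating C=C double bonds; a six-membered saturated carbon ring; a six-membered carbon ring with three alternating C=C double bonds, fused to a five-membered ring containing one oxygen and two C=C double bonds; a six-membered carbon ring with three alternating C=C double bonds, fused to a five-membered ring containing one oxygen and two sp³ carbons; a five-membered ring of four carbons and one nitrogen bearing a hydrogen, with two C=C double bonds.
The 8-membered ring has only sp² ring atoms; a planar conformation would have a fully conjugated π system of 8 electrons. But 8 = 4(2), which is 4n not 4n+2, so it is not aromatic (cyclooctatetraene) — cyclooctatetraene distorts into a non-planar tub to avoid antiaromaticity.
The 6-membered ring has only sp³ atoms, so it is not fully conjugated — not aromatic (cyclohexane).
The fused 6/5-membered bicyclic (with one oxygen) is a single π system with 9 sp² atoms and 10 π electrons from ring double bonds plus a heteroatom lone pair. 10 = 4(2)+2, so the system is aromatic and both rings count as aromatic (benzofuran).
The second 6-membered ring is planar and fully conjugated; 3 ring double bonds give 6 π electrons. 6 = 4(1)+2, so it is aromatic (benzene ring).
The 5-membered ring with one oxygen has two sp³ carbons, so it is not fully conjugated — not aromatic (oxolane ring).
The 5-membered ring with one N–H is planar and fully conjugated; 2 ring double bonds (4 π electrons) plus a heteroatom lone pair (2) give 6 π electrons. Since 6 = 4n+2 (n=1), it is aromatic (pyrrole).
4 of the 7 rings are aromatic. Total: 4.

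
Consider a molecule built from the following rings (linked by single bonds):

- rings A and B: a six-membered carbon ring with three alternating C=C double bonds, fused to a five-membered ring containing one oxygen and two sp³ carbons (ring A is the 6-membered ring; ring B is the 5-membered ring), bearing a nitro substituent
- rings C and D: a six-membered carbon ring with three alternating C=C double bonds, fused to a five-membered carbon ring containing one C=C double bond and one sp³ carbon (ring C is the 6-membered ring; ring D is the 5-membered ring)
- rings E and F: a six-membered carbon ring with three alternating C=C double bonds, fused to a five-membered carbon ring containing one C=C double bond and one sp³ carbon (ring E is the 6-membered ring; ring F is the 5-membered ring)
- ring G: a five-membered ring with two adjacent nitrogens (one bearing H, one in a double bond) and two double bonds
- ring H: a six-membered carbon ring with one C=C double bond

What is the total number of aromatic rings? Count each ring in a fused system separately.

4

Ring A is fully conjugated (every ring atom contributes a p orbital); 3 ring double bonds give 6 π electrons. Since 6 = 4n+2 (n=1), ring A is aromatic (benzene ring).
Ring B has two sp³ carbons, so it is not fully conjugated — not aromatic (oxolane ring).
Ring C has a continuous p-orbital overlap around the ring; 3 ring double bonds give 6 π electrons. Since 6 = 4n+2 (n=1), ring C is aromatic (benzene ring).
Ring D has one sp³ carbon, so it is not fully conjugated — not aromatic (cyclopentene ring).
Ring E is planar and fully conjugated; 3 ring double bonds give 6 π electrons. 6 = 4(1)+2, so ring E is aromatic (benzene ring).
Ring F has one sp³ carbon, so it is not fully conjugated — not aromatic (cyclopentene ring).
Ring G has a continuous p-orbital overlap around the ring; 2 ring double bonds (4 π electrons) plus a heteroatom lone pair (2) give 6 π electrons. That satisfies 4n+2 with n=1, so ring G is aromatic (pyrazole).
Ring H has four sp³ carbons, so it is not fully conjugated — not aromatic (cyclohexene).
Aromatic: A, C, E, G. Total: 4.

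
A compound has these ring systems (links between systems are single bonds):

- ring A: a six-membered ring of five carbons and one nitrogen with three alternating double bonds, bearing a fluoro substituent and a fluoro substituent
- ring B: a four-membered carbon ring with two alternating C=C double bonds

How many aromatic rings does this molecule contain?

1

Ring A is planar and fully conjugated; 3 ring double bonds give 6 π electrons. Since 6 = 4n+2 (n=1), ring A is aromatic (pyridine).
Ring B has only sp² ring atoms; a planar conformation would have a fully conjugated π system of 4 electrons. But 4 = 4(1), which is 4n not 4n+2, so ring B is not aromatic (cyclobutadiene) — cyclobutadiene is antiaromatic and distorts to a rectangle.
Aromatic: A. Total: 1.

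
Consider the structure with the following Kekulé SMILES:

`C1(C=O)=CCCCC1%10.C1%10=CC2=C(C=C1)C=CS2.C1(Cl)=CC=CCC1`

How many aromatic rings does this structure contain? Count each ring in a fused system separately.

2

The SMILES encodes a six-membered carbon ring with one C=C double bond; a six-membered carbon ring with three alternating C=C double bonds, fused to a five-membered ring containing one sulfur and two C=C double bonds; a six-membered carbon ring with two conjugated C=C double bonds and two sp³ carbons.
The 6-membered ring has four sp³ carbons, so it is not fully conjugated — not aromatic (cyclohexene).
The fused 6/5-membered bicyclic (with one sulfur) is a single π system with 9 sp² atoms and 10 π electrons from ring double bonds plus a heteroatom lone pair. 10 = 4(2)+2, so the system is aromatic and both rings count as aromatic (benzothiophene).
The second 6-membered ring has two sp³ carbons, so it is not fully conjugated — not aromatic (1,3-cyclohexadiene).
2 of the 4 rings are aromatic. Total: 2.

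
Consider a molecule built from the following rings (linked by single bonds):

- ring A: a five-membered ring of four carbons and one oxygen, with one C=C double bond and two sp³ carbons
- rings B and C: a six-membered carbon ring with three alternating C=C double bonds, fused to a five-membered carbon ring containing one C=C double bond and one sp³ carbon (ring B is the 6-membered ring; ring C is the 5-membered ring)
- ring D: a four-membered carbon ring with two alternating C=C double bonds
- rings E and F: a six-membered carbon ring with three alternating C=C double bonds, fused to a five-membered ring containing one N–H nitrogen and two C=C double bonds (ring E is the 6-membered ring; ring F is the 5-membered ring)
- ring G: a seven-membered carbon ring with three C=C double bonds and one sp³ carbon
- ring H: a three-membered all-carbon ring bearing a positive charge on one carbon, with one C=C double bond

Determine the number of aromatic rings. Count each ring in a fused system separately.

4

Ring A has two sp³ carbons, so it is not fully conjugated — not aromatic (2,3-dihydrofuran).
Ring B has a continuous p-orbital overlap around the ring; 3 ring double bonds give 6 π electrons. Since 6 = 4n+2 (n=1), ring B is aromatic (benzene ring).
Ring C has one sp³ carbon, so it is not fully conjugated — not aromatic (cyclopentene ring).
Ring D has only sp² ring atoms; a planar conformation would have a fully conjugated π system of 4 electrons. But 4 = 4(1), which is 4n not 4n+2, so ring D is not aromatic (cyclobutadiene) — cyclobutadiene is antiaromatic and distorts to a rectangle.
Rings E and F form a fused bicyclic system (with one N–H) with 9 sp² atoms and 10 π electrons from ring double bonds plus a heteroatom lone pair. 10 = 4(2)+2, so the system is aromatic and both rings count as aromatic (indole).
Ring G has one sp³ carbon, so it is not fully conjugated — not aromatic (cycloheptatriene).
Ring H has a continuous p-orbital overlap around the ring; 1 ring double bond (2 π electrons) plus the carbocation's empty p orbital (0, but keeps the ring conjugated) give 2 π electrons. That satisfies 4n+2 with n=0, so ring H is aromatic (cyclopropenyl cation).
Aromatic: B, E, F, H. Total: 4.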